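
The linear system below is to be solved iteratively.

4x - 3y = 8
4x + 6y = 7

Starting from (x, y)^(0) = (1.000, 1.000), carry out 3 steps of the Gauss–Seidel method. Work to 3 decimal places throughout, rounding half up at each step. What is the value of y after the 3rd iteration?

Iteration 1:
  x = (8 - (-3)·1.000) / (4) = 2.750
  y = (7 - (4)·2.750) / (6) = -0.667
Iteration 2:
  x = (8 - (-3)·-0.667) / (4) = 1.500
  y = (7 - (4)·1.500) / (6) = 0.167
Iteration 3:
  x = (8 - (-3)·0.167) / (4) = 2.125
  y = (7 - (4)·2.125) / (6) = -0.250

-0.250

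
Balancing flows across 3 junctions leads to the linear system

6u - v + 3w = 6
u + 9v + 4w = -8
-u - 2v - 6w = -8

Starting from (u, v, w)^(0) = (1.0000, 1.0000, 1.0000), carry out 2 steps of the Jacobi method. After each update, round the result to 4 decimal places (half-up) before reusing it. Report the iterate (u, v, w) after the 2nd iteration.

Iteration 1:
  u = (6 - (-1)·1.0000 - (3)·1.0000) / (6) = 0.6667
  v = (-8 - (1)·1.0000 - (4)·1.0000) / (9) = -1.4444
  w = (-8 - (-1)·1.0000 - (-2)·1.0000) / (-6) = 0.8333
Iteration 2:
  u = (6 - (-1)·-1.4444 - (3)·0.8333) / (6) = 0.3426
  v = (-8 - (1)·0.6667 - (4)·0.8333) / (9) = -1.3333
  w = (-8 - (-1)·0.6667 - (-2)·-1.4444) / (-6) = 1.7037

(0.3426, -1.3333, 1.7037)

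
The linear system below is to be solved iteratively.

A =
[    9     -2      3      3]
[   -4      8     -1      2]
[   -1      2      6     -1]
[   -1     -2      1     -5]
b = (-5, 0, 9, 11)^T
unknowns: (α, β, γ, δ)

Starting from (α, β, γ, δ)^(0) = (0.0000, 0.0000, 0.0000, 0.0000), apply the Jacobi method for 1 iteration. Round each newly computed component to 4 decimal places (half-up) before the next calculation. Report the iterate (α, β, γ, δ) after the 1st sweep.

(-0.5556, 0.0000, 1.5000, -2.2000)

Iteration 1:
  α = (-5 - (-2)·0.0000 - (3)·0.0000 - (3)·0.0000) / (9) = -0.5556
  β = (0 - (-4)·0.0000 - (-1)·0.0000 - (2)·0.0000) / (8) = 0.0000
  γ = (9 - (-1)·0.0000 - (2)·0.0000 - (-1)·0.0000) / (6) = 1.5000
  δ = (11 - (-1)·0.0000 - (-2)·0.0000 - (1)·0.0000) / (-5) = -2.2000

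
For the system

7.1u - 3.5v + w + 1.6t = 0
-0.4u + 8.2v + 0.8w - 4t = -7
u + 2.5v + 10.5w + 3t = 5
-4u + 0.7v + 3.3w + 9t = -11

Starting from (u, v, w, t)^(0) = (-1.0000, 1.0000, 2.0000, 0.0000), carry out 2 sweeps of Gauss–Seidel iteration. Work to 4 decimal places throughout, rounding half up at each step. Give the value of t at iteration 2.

-1.7004

Iteration 1:
  u = (0 - (-3.5)·1.0000 - (1)·2.0000 - (1.6)·0.0000) / (7.1) = 0.2113
  v = (-7 - (-0.4)·0.2113 - (0.8)·2.0000 - (-4)·0.0000) / (8.2) = -1.0385
  w = (5 - (1)·0.2113 - (2.5)·-1.0385 - (3)·0.0000) / (10.5) = 0.7033
  t = (-11 - (-4)·0.2113 - (0.7)·-1.0385 - (3.3)·0.7033) / (9) = -1.3054
Iteration 2:
  u = (0 - (-3.5)·-1.0385 - (1)·0.7033 - (1.6)·-1.3054) / (7.1) = -0.3168
  v = (-7 - (-0.4)·-0.3168 - (0.8)·0.7033 - (-4)·-1.3054) / (8.2) = -1.5745
  w = (5 - (1)·-0.3168 - (2.5)·-1.5745 - (3)·-1.3054) / (10.5) = 1.2542
  t = (-11 - (-4)·-0.3168 - (0.7)·-1.5745 - (3.3)·1.2542) / (9) = -1.7004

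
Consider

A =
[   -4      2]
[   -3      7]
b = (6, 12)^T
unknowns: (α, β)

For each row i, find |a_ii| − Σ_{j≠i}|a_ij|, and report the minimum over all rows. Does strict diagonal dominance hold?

2

row 1: |-4| − (2) = 2
row 2: |7| − (3) = 4
minimum over rows = 2 → strictly diagonally dominant (convergence guaranteed)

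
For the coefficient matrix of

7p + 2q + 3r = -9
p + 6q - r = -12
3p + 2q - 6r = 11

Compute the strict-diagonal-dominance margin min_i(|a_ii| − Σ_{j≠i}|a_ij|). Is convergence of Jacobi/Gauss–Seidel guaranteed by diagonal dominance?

1

row 1: |7| − (2+3) = 2
row 2: |6| − (1+1) = 4
row 3: |-6| − (3+2) = 1
minimum over rows = 1 → strictly diagonally dominant (convergence guaranteed)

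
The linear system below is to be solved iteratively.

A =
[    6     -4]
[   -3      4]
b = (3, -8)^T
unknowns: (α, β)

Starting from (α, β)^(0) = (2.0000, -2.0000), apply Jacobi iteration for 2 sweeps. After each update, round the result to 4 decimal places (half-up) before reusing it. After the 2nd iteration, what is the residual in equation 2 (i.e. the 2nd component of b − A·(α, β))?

Iteration 1:
  α = (3 - (-4)·-2.0000) / (6) = -0.8333
  β = (-8 - (-3)·2.0000) / (4) = -0.5000
Iteration 2:
  α = (3 - (-4)·-0.5000) / (6) = 0.1667
  β = (-8 - (-3)·-0.8333) / (4) = -2.6250
Residual b − A·x = (-8.5002, 3.0001)

3.0001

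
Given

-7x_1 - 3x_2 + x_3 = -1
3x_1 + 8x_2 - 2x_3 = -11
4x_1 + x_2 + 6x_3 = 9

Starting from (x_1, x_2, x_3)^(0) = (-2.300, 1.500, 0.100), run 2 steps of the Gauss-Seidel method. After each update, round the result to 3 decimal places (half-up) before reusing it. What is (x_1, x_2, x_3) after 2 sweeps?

Iteration 1:
  x_1 = (-1 - (-3)·1.500 - (1)·0.100) / (-7) = -0.486
  x_2 = (-11 - (3)·-0.486 - (-2)·0.100) / (8) = -1.168
  x_3 = (9 - (4)·-0.486 - (1)·-1.168) / (6) = 2.019
Iteration 2:
  x_1 = (-1 - (-3)·-1.168 - (1)·2.019) / (-7) = 0.932
  x_2 = (-11 - (3)·0.932 - (-2)·2.019) / (8) = -1.220
  x_3 = (9 - (4)·0.932 - (1)·-1.220) / (6) = 1.082

(0.932, -1.220, 1.082)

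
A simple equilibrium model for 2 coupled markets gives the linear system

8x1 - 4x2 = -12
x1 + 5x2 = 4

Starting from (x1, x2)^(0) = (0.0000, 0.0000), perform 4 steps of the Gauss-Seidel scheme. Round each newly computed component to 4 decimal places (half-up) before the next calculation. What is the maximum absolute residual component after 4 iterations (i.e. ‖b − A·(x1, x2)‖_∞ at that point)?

0.0044

Iteration 1:
  x1 = (-12 - (-4)·0.0000) / (8) = -1.5000
  x2 = (4 - (1)·-1.5000) / (5) = 1.1000
Iteration 2:
  x1 = (-12 - (-4)·1.1000) / (8) = -0.9500
  x2 = (4 - (1)·-0.9500) / (5) = 0.9900
Iteration 3:
  x1 = (-12 - (-4)·0.9900) / (8) = -1.0050
  x2 = (4 - (1)·-1.0050) / (5) = 1.0010
Iteration 4:
  x1 = (-12 - (-4)·1.0010) / (8) = -0.9995
  x2 = (4 - (1)·-0.9995) / (5) = 0.9999
Residual b − A·x = (-0.0044, 0.0000); ∞-norm = 0.0044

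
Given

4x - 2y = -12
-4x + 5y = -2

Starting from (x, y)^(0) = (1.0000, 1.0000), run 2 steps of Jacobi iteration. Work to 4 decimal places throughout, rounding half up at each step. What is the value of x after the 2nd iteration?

Iteration 1:
  x = (-12 - (-2)·1.0000) / (4) = -2.5000
  y = (-2 - (-4)·1.0000) / (5) = 0.4000
Iteration 2:
  x = (-12 - (-2)·0.4000) / (4) = -2.8000
  y = (-2 - (-4)·-2.5000) / (5) = -2.4000

-2.8000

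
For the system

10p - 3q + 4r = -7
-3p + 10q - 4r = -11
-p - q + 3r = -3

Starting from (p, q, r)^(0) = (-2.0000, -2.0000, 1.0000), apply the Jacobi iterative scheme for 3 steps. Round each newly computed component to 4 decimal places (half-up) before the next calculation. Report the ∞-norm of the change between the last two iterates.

Iteration 1:
  p = (-7 - (-3)·-2.0000 - (4)·1.0000) / (10) = -1.7000
  q = (-11 - (-3)·-2.0000 - (-4)·1.0000) / (10) = -1.3000
  r = (-3 - (-1)·-2.0000 - (-1)·-2.0000) / (3) = -2.3333
Iteration 2:
  p = (-7 - (-3)·-1.3000 - (4)·-2.3333) / (10) = -0.1567
  q = (-11 - (-3)·-1.7000 - (-4)·-2.3333) / (10) = -2.5433
  r = (-3 - (-1)·-1.7000 - (-1)·-1.3000) / (3) = -2.0000
Iteration 3:
  p = (-7 - (-3)·-2.5433 - (4)·-2.0000) / (10) = -0.6630
  q = (-11 - (-3)·-0.1567 - (-4)·-2.0000) / (10) = -1.9470
  r = (-3 - (-1)·-0.1567 - (-1)·-2.5433) / (3) = -1.9000
Change: (-0.5063, 0.5963, 0.1000) → max |·| = 0.5963

0.5963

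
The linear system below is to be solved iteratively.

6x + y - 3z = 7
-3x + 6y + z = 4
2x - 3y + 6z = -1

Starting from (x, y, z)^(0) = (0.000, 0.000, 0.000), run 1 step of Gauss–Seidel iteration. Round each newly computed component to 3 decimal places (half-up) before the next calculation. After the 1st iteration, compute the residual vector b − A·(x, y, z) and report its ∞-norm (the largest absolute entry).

Iteration 1:
  x = (7 - (1)·0.000 - (-3)·0.000) / (6) = 1.167
  y = (4 - (-3)·1.167 - (1)·0.000) / (6) = 1.250
  z = (-1 - (2)·1.167 - (-3)·1.250) / (6) = 0.069
Residual b − A·x = (-1.045, -0.068, 0.002); ∞-norm = 1.045

1.045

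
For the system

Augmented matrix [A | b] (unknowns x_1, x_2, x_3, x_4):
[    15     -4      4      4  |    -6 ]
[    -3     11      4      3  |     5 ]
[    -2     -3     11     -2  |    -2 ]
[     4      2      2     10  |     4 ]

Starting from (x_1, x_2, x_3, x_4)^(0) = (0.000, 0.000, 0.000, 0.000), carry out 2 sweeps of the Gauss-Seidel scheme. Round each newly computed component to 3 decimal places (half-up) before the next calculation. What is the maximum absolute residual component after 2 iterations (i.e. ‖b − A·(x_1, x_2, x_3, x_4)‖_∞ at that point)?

Iteration 1:
  x_1 = (-6 - (-4)·0.000 - (4)·0.000 - (4)·0.000) / (15) = -0.400
  x_2 = (5 - (-3)·-0.400 - (4)·0.000 - (3)·0.000) / (11) = 0.345
  x_3 = (-2 - (-2)·-0.400 - (-3)·0.345 - (-2)·0.000) / (11) = -0.160
  x_4 = (4 - (4)·-0.400 - (2)·0.345 - (2)·-0.160) / (10) = 0.523
Iteration 2:
  x_1 = (-6 - (-4)·0.345 - (4)·-0.160 - (4)·0.523) / (15) = -0.405
  x_2 = (5 - (-3)·-0.405 - (4)·-0.160 - (3)·0.523) / (11) = 0.260
  x_3 = (-2 - (-2)·-0.405 - (-3)·0.260 - (-2)·0.523) / (11) = -0.089
  x_4 = (4 - (4)·-0.405 - (2)·0.260 - (2)·-0.089) / (10) = 0.528
Residual b − A·x = (-0.641, -0.303, 0.005, -0.002); ∞-norm = 0.641

0.641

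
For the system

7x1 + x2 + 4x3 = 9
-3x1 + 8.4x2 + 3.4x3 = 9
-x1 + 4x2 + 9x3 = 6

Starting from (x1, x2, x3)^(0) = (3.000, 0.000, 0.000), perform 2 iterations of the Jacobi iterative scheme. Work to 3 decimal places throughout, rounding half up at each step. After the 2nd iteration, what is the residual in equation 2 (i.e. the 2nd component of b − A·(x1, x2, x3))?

1.252

Iteration 1:
  x1 = (9 - (1)·0.000 - (4)·0.000) / (7) = 1.286
  x2 = (9 - (-3)·3.000 - (3.4)·0.000) / (8.4) = 2.143
  x3 = (6 - (-1)·3.000 - (4)·0.000) / (9) = 1.000
Iteration 2:
  x1 = (9 - (1)·2.143 - (4)·1.000) / (7) = 0.408
  x2 = (9 - (-3)·1.286 - (3.4)·1.000) / (8.4) = 1.126
  x3 = (6 - (-1)·1.286 - (4)·2.143) / (9) = -0.143
Residual b − A·x = (5.590, 1.252, 3.191)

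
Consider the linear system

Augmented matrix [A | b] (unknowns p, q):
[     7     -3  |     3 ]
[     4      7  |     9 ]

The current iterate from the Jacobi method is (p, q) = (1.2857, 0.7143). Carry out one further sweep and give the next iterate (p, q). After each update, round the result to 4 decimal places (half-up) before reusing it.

One sweep:
  p = (3 - (-3)·0.7143) / (7) = 0.7347
  q = (9 - (4)·1.2857) / (7) = 0.5510

(0.7347, 0.5510)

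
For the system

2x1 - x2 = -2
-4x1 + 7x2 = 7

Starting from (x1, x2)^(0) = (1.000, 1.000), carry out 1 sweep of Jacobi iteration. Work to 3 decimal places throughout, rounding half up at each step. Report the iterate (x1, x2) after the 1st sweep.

(-0.500, 1.571)

Iteration 1:
  x1 = (-2 - (-1)·1.000) / (2) = -0.500
  x2 = (7 - (-4)·1.000) / (7) = 1.571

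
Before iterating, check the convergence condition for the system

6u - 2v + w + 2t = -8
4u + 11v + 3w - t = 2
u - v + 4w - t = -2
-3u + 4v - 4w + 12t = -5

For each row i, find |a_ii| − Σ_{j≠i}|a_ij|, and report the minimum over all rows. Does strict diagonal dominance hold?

1

row 1: |6| − (2+1+2) = 1
row 2: |11| − (4+3+1) = 3
row 3: |4| − (1+1+1) = 1
row 4: |12| − (3+4+4) = 1
minimum over rows = 1 → strictly diagonally dominant (convergence guaranteed)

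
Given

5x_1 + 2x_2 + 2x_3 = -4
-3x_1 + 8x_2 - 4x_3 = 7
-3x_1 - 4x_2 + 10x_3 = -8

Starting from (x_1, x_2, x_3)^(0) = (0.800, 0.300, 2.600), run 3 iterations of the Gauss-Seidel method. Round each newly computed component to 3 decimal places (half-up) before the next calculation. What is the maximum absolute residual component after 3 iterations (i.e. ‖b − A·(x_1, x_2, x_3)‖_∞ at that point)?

0.960

Iteration 1:
  x_1 = (-4 - (2)·0.300 - (2)·2.600) / (5) = -1.960
  x_2 = (7 - (-3)·-1.960 - (-4)·2.600) / (8) = 1.440
  x_3 = (-8 - (-3)·-1.960 - (-4)·1.440) / (10) = -0.812
Iteration 2:
  x_1 = (-4 - (2)·1.440 - (2)·-0.812) / (5) = -1.051
  x_2 = (7 - (-3)·-1.051 - (-4)·-0.812) / (8) = 0.075
  x_3 = (-8 - (-3)·-1.051 - (-4)·0.075) / (10) = -1.085
Iteration 3:
  x_1 = (-4 - (2)·0.075 - (2)·-1.085) / (5) = -0.396
  x_2 = (7 - (-3)·-0.396 - (-4)·-1.085) / (8) = 0.184
  x_3 = (-8 - (-3)·-0.396 - (-4)·0.184) / (10) = -0.845
Residual b − A·x = (-0.698, 0.960, -0.002); ∞-norm = 0.960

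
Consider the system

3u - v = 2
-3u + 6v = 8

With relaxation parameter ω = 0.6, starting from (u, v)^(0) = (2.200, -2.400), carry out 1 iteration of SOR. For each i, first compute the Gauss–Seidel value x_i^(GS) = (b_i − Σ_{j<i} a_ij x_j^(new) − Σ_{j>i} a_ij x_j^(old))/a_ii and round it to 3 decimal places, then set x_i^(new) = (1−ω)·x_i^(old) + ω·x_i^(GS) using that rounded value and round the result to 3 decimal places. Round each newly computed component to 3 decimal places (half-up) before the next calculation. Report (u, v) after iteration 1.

Iteration 1:
  u: GS value = (2 - (-1)·-2.400) / (3) = -0.133;  u ← (1−ω)·2.200 + ω·-0.133 = 0.800
  v: GS value = (8 - (-3)·0.800) / (6) = 1.733;  v ← (1−ω)·-2.400 + ω·1.733 = 0.080

(0.800, 0.080)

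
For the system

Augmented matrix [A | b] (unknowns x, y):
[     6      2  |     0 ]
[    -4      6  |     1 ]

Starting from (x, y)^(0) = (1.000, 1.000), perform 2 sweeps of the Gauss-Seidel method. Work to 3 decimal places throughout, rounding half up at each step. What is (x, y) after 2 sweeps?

(0.018, 0.179)

Iteration 1:
  x = (0 - (2)·1.000) / (6) = -0.333
  y = (1 - (-4)·-0.333) / (6) = -0.055
Iteration 2:
  x = (0 - (2)·-0.055) / (6) = 0.018
  y = (1 - (-4)·0.018) / (6) = 0.179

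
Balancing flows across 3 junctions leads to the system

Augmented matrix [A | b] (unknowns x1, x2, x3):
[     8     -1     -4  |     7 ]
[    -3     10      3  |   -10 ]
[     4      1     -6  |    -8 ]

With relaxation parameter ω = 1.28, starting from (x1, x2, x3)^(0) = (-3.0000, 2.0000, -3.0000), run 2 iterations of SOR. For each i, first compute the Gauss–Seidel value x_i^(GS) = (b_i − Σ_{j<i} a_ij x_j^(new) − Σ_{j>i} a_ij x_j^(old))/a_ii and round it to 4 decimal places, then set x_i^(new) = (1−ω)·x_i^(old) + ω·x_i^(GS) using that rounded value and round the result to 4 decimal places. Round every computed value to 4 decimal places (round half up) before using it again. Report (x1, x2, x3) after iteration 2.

(2.6827, -1.1468, 2.9850)

Iteration 1:
  x1: GS value = (7 - (-1)·2.0000 - (-4)·-3.0000) / (8) = -0.3750;  x1 ← (1−ω)·-3.0000 + ω·-0.3750 = 0.3600
  x2: GS value = (-10 - (-3)·0.3600 - (3)·-3.0000) / (10) = 0.0080;  x2 ← (1−ω)·2.0000 + ω·0.0080 = -0.5498
  x3: GS value = (-8 - (4)·0.3600 - (1)·-0.5498) / (-6) = 1.4817;  x3 ← (1−ω)·-3.0000 + ω·1.4817 = 2.7366
Iteration 2:
  x1: GS value = (7 - (-1)·-0.5498 - (-4)·2.7366) / (8) = 2.1746;  x1 ← (1−ω)·0.3600 + ω·2.1746 = 2.6827
  x2: GS value = (-10 - (-3)·2.6827 - (3)·2.7366) / (10) = -1.0162;  x2 ← (1−ω)·-0.5498 + ω·-1.0162 = -1.1468
  x3: GS value = (-8 - (4)·2.6827 - (1)·-1.1468) / (-6) = 2.9307;  x3 ← (1−ω)·2.7366 + ω·2.9307 = 2.9850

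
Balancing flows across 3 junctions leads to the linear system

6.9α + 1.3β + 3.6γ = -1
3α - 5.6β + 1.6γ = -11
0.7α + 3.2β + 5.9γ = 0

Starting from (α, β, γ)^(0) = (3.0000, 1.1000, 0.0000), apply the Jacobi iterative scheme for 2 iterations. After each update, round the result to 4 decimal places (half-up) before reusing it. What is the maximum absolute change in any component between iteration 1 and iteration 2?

2.0679

Iteration 1:
  α = (-1 - (1.3)·1.1000 - (3.6)·0.0000) / (6.9) = -0.3522
  β = (-11 - (3)·3.0000 - (1.6)·0.0000) / (-5.6) = 3.5714
  γ = (0 - (0.7)·3.0000 - (3.2)·1.1000) / (5.9) = -0.9525
Iteration 2:
  α = (-1 - (1.3)·3.5714 - (3.6)·-0.9525) / (6.9) = -0.3208
  β = (-11 - (3)·-0.3522 - (1.6)·-0.9525) / (-5.6) = 1.5035
  γ = (0 - (0.7)·-0.3522 - (3.2)·3.5714) / (5.9) = -1.8952
Change: (0.0314, -2.0679, -0.9427) → max |·| = 2.0679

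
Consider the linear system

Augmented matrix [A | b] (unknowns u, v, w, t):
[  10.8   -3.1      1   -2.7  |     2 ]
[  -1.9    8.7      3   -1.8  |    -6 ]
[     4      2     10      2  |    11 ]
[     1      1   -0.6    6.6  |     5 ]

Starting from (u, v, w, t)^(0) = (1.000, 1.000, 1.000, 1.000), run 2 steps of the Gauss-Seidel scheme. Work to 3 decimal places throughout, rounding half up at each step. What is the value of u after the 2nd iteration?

Iteration 1:
  u = (2 - (-3.1)·1.000 - (1)·1.000 - (-2.7)·1.000) / (10.8) = 0.630
  v = (-6 - (-1.9)·0.630 - (3)·1.000 - (-1.8)·1.000) / (8.7) = -0.690
  w = (11 - (4)·0.630 - (2)·-0.690 - (2)·1.000) / (10) = 0.786
  t = (5 - (1)·0.630 - (1)·-0.690 - (-0.6)·0.786) / (6.6) = 0.838
Iteration 2:
  u = (2 - (-3.1)·-0.690 - (1)·0.786 - (-2.7)·0.838) / (10.8) = 0.124
  v = (-6 - (-1.9)·0.124 - (3)·0.786 - (-1.8)·0.838) / (8.7) = -0.760
  w = (11 - (4)·0.124 - (2)·-0.760 - (2)·0.838) / (10) = 1.035
  t = (5 - (1)·0.124 - (1)·-0.760 - (-0.6)·1.035) / (6.6) = 0.948

0.124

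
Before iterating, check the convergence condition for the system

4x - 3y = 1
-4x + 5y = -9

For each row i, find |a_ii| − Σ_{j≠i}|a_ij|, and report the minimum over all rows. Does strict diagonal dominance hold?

1

row 1: |4| − (3) = 1
row 2: |5| − (4) = 1
minimum over rows = 1 → strictly diagonally dominant (convergence guaranteed)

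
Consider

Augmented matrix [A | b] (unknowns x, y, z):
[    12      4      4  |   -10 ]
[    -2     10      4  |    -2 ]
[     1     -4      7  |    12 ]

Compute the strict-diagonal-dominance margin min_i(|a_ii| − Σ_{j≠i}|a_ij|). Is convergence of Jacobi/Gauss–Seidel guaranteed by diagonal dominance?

2

row 1: |12| − (4+4) = 4
row 2: |10| − (2+4) = 4
row 3: |7| − (1+4) = 2
minimum over rows = 2 → strictly diagonally dominant (convergence guaranteed)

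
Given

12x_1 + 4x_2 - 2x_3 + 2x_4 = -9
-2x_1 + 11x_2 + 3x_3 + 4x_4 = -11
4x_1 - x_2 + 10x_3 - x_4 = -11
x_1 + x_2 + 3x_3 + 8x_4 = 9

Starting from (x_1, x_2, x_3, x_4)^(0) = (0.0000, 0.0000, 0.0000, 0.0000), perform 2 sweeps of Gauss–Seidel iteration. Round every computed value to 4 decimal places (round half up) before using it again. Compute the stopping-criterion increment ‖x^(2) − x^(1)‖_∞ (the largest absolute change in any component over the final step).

0.3807

Iteration 1:
  x_1 = (-9 - (4)·0.0000 - (-2)·0.0000 - (2)·0.0000) / (12) = -0.7500
  x_2 = (-11 - (-2)·-0.7500 - (3)·0.0000 - (4)·0.0000) / (11) = -1.1364
  x_3 = (-11 - (4)·-0.7500 - (-1)·-1.1364 - (-1)·0.0000) / (10) = -0.9136
  x_4 = (9 - (1)·-0.7500 - (1)·-1.1364 - (3)·-0.9136) / (8) = 1.7034
Iteration 2:
  x_1 = (-9 - (4)·-1.1364 - (-2)·-0.9136 - (2)·1.7034) / (12) = -0.8074
  x_2 = (-11 - (-2)·-0.8074 - (3)·-0.9136 - (4)·1.7034) / (11) = -1.5171
  x_3 = (-11 - (4)·-0.8074 - (-1)·-1.5171 - (-1)·1.7034) / (10) = -0.7584
  x_4 = (9 - (1)·-0.8074 - (1)·-1.5171 - (3)·-0.7584) / (8) = 1.7000
Change: (-0.0574, -0.3807, 0.1552, -0.0034) → max |·| = 0.3807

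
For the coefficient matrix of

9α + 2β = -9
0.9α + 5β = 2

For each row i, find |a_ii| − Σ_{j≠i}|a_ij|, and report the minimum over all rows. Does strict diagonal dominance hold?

row 1: |9| − (2) = 7
row 2: |5| − (0.9) = 4.1
minimum over rows = 4.1 → strictly diagonally dominant (convergence guaranteed)

4.1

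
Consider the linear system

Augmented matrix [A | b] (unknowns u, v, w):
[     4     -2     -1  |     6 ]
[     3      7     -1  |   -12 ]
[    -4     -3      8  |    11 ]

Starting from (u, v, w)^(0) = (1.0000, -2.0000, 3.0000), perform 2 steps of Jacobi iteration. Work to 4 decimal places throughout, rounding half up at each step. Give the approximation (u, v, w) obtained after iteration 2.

Iteration 1:
  u = (6 - (-2)·-2.0000 - (-1)·3.0000) / (4) = 1.2500
  v = (-12 - (3)·1.0000 - (-1)·3.0000) / (7) = -1.7143
  w = (11 - (-4)·1.0000 - (-3)·-2.0000) / (8) = 1.1250
Iteration 2:
  u = (6 - (-2)·-1.7143 - (-1)·1.1250) / (4) = 0.9241
  v = (-12 - (3)·1.2500 - (-1)·1.1250) / (7) = -2.0893
  w = (11 - (-4)·1.2500 - (-3)·-1.7143) / (8) = 1.3571

(0.9241, -2.0893, 1.3571)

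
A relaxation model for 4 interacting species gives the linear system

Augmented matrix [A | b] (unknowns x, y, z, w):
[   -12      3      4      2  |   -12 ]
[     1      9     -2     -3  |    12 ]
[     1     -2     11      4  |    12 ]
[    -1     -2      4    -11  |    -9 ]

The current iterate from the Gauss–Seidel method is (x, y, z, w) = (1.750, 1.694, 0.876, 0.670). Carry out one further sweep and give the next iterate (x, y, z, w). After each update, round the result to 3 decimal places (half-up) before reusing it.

(1.827, 1.548, 0.963, 0.721)

One sweep:
  x = (-12 - (3)·1.694 - (4)·0.876 - (2)·0.670) / (-12) = 1.827
  y = (12 - (1)·1.827 - (-2)·0.876 - (-3)·0.670) / (9) = 1.548
  z = (12 - (1)·1.827 - (-2)·1.548 - (4)·0.670) / (11) = 0.963
  w = (-9 - (-1)·1.827 - (-2)·1.548 - (4)·0.963) / (-11) = 0.721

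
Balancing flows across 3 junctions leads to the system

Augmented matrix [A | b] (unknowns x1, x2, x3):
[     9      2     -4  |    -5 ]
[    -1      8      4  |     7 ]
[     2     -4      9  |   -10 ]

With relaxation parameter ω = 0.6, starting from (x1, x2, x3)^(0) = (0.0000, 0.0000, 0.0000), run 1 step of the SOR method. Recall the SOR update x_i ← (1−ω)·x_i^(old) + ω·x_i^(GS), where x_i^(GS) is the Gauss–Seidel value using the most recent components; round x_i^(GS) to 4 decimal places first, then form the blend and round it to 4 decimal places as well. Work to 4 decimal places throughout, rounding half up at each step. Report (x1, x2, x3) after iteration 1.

Iteration 1:
  x1: GS value = (-5 - (2)·0.0000 - (-4)·0.0000) / (9) = -0.5556;  x1 ← (1−ω)·0.0000 + ω·-0.5556 = -0.3334
  x2: GS value = (7 - (-1)·-0.3334 - (4)·0.0000) / (8) = 0.8333;  x2 ← (1−ω)·0.0000 + ω·0.8333 = 0.5000
  x3: GS value = (-10 - (2)·-0.3334 - (-4)·0.5000) / (9) = -0.8148;  x3 ← (1−ω)·0.0000 + ω·-0.8148 = -0.4889

(-0.3334, 0.5000, -0.4889)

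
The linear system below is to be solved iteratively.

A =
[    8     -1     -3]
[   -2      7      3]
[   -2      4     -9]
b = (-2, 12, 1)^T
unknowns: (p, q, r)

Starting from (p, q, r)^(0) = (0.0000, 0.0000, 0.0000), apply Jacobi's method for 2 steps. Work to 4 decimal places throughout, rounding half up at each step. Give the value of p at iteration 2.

Iteration 1:
  p = (-2 - (-1)·0.0000 - (-3)·0.0000) / (8) = -0.2500
  q = (12 - (-2)·0.0000 - (3)·0.0000) / (7) = 1.7143
  r = (1 - (-2)·0.0000 - (4)·0.0000) / (-9) = -0.1111
Iteration 2:
  p = (-2 - (-1)·1.7143 - (-3)·-0.1111) / (8) = -0.0774
  q = (12 - (-2)·-0.2500 - (3)·-0.1111) / (7) = 1.6905
  r = (1 - (-2)·-0.2500 - (4)·1.7143) / (-9) = 0.7064

-0.0774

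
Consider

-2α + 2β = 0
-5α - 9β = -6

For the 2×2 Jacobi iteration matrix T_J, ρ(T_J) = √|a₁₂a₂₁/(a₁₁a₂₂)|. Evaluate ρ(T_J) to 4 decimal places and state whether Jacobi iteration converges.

a₁₂a₂₁/(a₁₁a₂₂) = (2)·(-5) / ((-2)·(-9)) = -0.555556
ρ = √|-0.555556| = √0.555556 = 0.7454
ρ < 1, so Jacobi converges

0.7454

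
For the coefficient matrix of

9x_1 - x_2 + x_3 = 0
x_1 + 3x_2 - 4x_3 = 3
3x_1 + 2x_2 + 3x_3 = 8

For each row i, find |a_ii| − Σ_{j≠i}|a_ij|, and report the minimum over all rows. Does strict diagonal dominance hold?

-2

row 1: |9| − (1+1) = 7
row 2: |3| − (1+4) = -2
row 3: |3| − (3+2) = -2
minimum over rows = -2 → not strictly diagonally dominant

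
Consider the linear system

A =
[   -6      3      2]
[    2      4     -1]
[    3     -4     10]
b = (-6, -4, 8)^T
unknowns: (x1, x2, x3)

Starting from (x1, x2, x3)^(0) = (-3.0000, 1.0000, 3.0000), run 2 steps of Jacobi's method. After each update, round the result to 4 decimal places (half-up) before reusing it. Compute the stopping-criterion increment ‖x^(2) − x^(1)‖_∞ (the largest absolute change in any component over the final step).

Iteration 1:
  x1 = (-6 - (3)·1.0000 - (2)·3.0000) / (-6) = 2.5000
  x2 = (-4 - (2)·-3.0000 - (-1)·3.0000) / (4) = 1.2500
  x3 = (8 - (3)·-3.0000 - (-4)·1.0000) / (10) = 2.1000
Iteration 2:
  x1 = (-6 - (3)·1.2500 - (2)·2.1000) / (-6) = 2.3250
  x2 = (-4 - (2)·2.5000 - (-1)·2.1000) / (4) = -1.7250
  x3 = (8 - (3)·2.5000 - (-4)·1.2500) / (10) = 0.5500
Change: (-0.1750, -2.9750, -1.5500) → max |·| = 2.9750

2.9750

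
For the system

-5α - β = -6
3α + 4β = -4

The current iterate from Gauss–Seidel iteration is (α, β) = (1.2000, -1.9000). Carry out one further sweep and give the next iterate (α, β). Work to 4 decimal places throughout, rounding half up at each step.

(1.5800, -2.1850)

One sweep:
  α = (-6 - (-1)·-1.9000) / (-5) = 1.5800
  β = (-4 - (3)·1.5800) / (4) = -2.1850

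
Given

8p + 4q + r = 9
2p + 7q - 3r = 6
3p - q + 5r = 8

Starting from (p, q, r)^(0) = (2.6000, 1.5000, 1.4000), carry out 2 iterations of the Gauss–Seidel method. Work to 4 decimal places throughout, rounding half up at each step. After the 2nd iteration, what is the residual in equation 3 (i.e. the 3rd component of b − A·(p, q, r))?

-0.0001

Iteration 1:
  p = (9 - (4)·1.5000 - (1)·1.4000) / (8) = 0.2000
  q = (6 - (2)·0.2000 - (-3)·1.4000) / (7) = 1.4000
  r = (8 - (3)·0.2000 - (-1)·1.4000) / (5) = 1.7600
Iteration 2:
  p = (9 - (4)·1.4000 - (1)·1.7600) / (8) = 0.2050
  q = (6 - (2)·0.2050 - (-3)·1.7600) / (7) = 1.5529
  r = (8 - (3)·0.2050 - (-1)·1.5529) / (5) = 1.7876
Residual b − A·x = (-0.6392, 0.0825, -0.0001)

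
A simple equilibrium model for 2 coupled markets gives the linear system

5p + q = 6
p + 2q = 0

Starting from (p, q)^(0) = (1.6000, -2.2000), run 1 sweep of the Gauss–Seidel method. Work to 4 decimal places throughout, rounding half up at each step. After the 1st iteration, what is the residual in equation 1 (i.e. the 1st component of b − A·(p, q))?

Iteration 1:
  p = (6 - (1)·-2.2000) / (5) = 1.6400
  q = (0 - (1)·1.6400) / (2) = -0.8200
Residual b − A·x = (-1.3800, 0.0000)

-1.3800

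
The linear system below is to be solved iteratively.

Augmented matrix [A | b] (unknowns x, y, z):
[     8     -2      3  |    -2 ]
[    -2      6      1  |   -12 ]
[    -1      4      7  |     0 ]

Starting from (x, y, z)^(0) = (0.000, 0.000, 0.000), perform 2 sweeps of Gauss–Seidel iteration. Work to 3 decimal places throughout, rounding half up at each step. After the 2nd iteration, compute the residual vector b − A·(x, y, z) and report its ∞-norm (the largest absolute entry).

Iteration 1:
  x = (-2 - (-2)·0.000 - (3)·0.000) / (8) = -0.250
  y = (-12 - (-2)·-0.250 - (1)·0.000) / (6) = -2.083
  z = (0 - (-1)·-0.250 - (4)·-2.083) / (7) = 1.155
Iteration 2:
  x = (-2 - (-2)·-2.083 - (3)·1.155) / (8) = -1.204
  y = (-12 - (-2)·-1.204 - (1)·1.155) / (6) = -2.594
  z = (0 - (-1)·-1.204 - (4)·-2.594) / (7) = 1.310
Residual b − A·x = (-1.486, -0.154, 0.002); ∞-norm = 1.486

1.486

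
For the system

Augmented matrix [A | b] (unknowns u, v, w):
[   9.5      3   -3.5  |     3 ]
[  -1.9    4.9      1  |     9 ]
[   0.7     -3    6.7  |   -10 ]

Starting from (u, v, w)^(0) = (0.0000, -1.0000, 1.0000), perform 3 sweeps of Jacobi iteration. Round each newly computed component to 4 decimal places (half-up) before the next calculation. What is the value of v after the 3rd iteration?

Iteration 1:
  u = (3 - (3)·-1.0000 - (-3.5)·1.0000) / (9.5) = 1.0000
  v = (9 - (-1.9)·0.0000 - (1)·1.0000) / (4.9) = 1.6327
  w = (-10 - (0.7)·0.0000 - (-3)·-1.0000) / (6.7) = -1.9403
Iteration 2:
  u = (3 - (3)·1.6327 - (-3.5)·-1.9403) / (9.5) = -0.9146
  v = (9 - (-1.9)·1.0000 - (1)·-1.9403) / (4.9) = 2.6205
  w = (-10 - (0.7)·1.0000 - (-3)·1.6327) / (6.7) = -0.8660
Iteration 3:
  u = (3 - (3)·2.6205 - (-3.5)·-0.8660) / (9.5) = -0.8308
  v = (9 - (-1.9)·-0.9146 - (1)·-0.8660) / (4.9) = 1.6588
  w = (-10 - (0.7)·-0.9146 - (-3)·2.6205) / (6.7) = -0.2236

1.6588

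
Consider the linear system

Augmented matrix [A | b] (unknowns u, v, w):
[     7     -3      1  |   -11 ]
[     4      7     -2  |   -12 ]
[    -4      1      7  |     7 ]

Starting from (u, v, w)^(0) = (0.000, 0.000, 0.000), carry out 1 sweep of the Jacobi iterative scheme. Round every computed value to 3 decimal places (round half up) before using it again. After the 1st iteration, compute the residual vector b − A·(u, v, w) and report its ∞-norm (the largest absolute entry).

Iteration 1:
  u = (-11 - (-3)·0.000 - (1)·0.000) / (7) = -1.571
  v = (-12 - (4)·0.000 - (-2)·0.000) / (7) = -1.714
  w = (7 - (-4)·0.000 - (1)·0.000) / (7) = 1.000
Residual b − A·x = (-6.145, 8.282, -4.570); ∞-norm = 8.282

8.282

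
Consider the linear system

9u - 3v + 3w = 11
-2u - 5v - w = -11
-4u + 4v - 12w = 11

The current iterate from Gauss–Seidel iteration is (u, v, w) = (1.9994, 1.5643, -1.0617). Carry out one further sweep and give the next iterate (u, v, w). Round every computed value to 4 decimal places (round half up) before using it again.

(2.0976, 1.5733, -1.0914)

One sweep:
  u = (11 - (-3)·1.5643 - (3)·-1.0617) / (9) = 2.0976
  v = (-11 - (-2)·2.0976 - (-1)·-1.0617) / (-5) = 1.5733
  w = (11 - (-4)·2.0976 - (4)·1.5733) / (-12) = -1.0914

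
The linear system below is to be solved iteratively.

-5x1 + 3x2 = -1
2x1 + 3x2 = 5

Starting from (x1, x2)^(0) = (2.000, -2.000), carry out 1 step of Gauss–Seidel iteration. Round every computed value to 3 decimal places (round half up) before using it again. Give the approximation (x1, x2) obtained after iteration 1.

Iteration 1:
  x1 = (-1 - (3)·-2.000) / (-5) = -1.000
  x2 = (5 - (2)·-1.000) / (3) = 2.333

(-1.000, 2.333)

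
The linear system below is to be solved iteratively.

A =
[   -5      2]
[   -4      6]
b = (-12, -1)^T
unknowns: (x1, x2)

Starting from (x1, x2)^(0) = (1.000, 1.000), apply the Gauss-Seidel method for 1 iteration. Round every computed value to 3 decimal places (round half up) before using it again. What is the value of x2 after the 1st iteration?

Iteration 1:
  x1 = (-12 - (2)·1.000) / (-5) = 2.800
  x2 = (-1 - (-4)·2.800) / (6) = 1.700

1.700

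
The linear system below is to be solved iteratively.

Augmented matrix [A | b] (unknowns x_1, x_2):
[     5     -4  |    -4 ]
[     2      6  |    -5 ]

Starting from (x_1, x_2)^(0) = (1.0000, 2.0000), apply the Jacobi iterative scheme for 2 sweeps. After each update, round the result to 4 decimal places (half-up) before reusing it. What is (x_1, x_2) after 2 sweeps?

(-1.7334, -1.1000)

Iteration 1:
  x_1 = (-4 - (-4)·2.0000) / (5) = 0.8000
  x_2 = (-5 - (2)·1.0000) / (6) = -1.1667
Iteration 2:
  x_1 = (-4 - (-4)·-1.1667) / (5) = -1.7334
  x_2 = (-5 - (2)·0.8000) / (6) = -1.1000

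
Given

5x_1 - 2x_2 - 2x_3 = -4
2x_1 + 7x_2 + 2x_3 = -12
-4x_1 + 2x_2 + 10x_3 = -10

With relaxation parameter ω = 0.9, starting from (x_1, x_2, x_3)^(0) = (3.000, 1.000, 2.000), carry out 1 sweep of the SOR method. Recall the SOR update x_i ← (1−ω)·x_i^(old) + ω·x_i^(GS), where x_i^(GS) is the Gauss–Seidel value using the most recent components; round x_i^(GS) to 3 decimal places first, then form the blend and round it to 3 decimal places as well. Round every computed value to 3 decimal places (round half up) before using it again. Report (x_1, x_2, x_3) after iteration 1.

(0.660, -2.127, -0.080)

Iteration 1:
  x_1: GS value = (-4 - (-2)·1.000 - (-2)·2.000) / (5) = 0.400;  x_1 ← (1−ω)·3.000 + ω·0.400 = 0.660
  x_2: GS value = (-12 - (2)·0.660 - (2)·2.000) / (7) = -2.474;  x_2 ← (1−ω)·1.000 + ω·-2.474 = -2.127
  x_3: GS value = (-10 - (-4)·0.660 - (2)·-2.127) / (10) = -0.311;  x_3 ← (1−ω)·2.000 + ω·-0.311 = -0.080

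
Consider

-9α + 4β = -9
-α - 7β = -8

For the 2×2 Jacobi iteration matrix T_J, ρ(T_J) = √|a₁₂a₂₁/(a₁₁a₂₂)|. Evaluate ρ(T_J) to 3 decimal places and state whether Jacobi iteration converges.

0.252

a₁₂a₂₁/(a₁₁a₂₂) = (4)·(-1) / ((-9)·(-7)) = -0.063492
ρ = √|-0.063492| = √0.063492 = 0.252
ρ < 1, so Jacobi converges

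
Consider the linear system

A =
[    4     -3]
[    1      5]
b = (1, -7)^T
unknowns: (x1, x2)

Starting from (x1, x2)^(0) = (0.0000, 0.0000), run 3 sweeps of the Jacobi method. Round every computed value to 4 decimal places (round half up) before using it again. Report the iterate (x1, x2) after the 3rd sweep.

Iteration 1:
  x1 = (1 - (-3)·0.0000) / (4) = 0.2500
  x2 = (-7 - (1)·0.0000) / (5) = -1.4000
Iteration 2:
  x1 = (1 - (-3)·-1.4000) / (4) = -0.8000
  x2 = (-7 - (1)·0.2500) / (5) = -1.4500
Iteration 3:
  x1 = (1 - (-3)·-1.4500) / (4) = -0.8375
  x2 = (-7 - (1)·-0.8000) / (5) = -1.2400

(-0.8375, -1.2400)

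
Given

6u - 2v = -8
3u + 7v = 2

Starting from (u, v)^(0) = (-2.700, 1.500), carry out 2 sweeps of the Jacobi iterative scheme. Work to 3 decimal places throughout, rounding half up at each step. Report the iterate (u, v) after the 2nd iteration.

(-0.852, 0.643)

Iteration 1:
  u = (-8 - (-2)·1.500) / (6) = -0.833
  v = (2 - (3)·-2.700) / (7) = 1.443
Iteration 2:
  u = (-8 - (-2)·1.443) / (6) = -0.852
  v = (2 - (3)·-0.833) / (7) = 0.643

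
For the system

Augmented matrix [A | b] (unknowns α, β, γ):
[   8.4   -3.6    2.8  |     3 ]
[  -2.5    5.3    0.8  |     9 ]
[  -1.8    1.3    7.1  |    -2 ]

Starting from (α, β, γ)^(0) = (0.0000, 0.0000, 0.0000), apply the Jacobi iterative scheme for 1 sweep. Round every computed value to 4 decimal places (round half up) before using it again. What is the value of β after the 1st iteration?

1.6981

Iteration 1:
  α = (3 - (-3.6)·0.0000 - (2.8)·0.0000) / (8.4) = 0.3571
  β = (9 - (-2.5)·0.0000 - (0.8)·0.0000) / (5.3) = 1.6981
  γ = (-2 - (-1.8)·0.0000 - (1.3)·0.0000) / (7.1) = -0.2817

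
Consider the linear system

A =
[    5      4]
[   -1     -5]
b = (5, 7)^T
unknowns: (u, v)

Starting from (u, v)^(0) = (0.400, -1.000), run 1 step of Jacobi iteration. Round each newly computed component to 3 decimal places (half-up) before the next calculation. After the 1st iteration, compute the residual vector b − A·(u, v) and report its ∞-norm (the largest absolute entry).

1.920

Iteration 1:
  u = (5 - (4)·-1.000) / (5) = 1.800
  v = (7 - (-1)·0.400) / (-5) = -1.480
Residual b − A·x = (1.920, 1.400); ∞-norm = 1.920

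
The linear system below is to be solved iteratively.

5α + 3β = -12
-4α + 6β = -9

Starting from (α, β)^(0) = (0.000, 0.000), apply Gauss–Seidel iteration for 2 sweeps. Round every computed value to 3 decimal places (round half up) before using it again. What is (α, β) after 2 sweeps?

(-0.540, -1.860)

Iteration 1:
  α = (-12 - (3)·0.000) / (5) = -2.400
  β = (-9 - (-4)·-2.400) / (6) = -3.100
Iteration 2:
  α = (-12 - (3)·-3.100) / (5) = -0.540
  β = (-9 - (-4)·-0.540) / (6) = -1.860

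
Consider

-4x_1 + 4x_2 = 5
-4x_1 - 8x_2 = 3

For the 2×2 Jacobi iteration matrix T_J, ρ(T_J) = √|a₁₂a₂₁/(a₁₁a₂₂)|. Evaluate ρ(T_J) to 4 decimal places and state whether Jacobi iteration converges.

0.7071

a₁₂a₂₁/(a₁₁a₂₂) = (4)·(-4) / ((-4)·(-8)) = -0.500000
ρ = √|-0.500000| = √0.500000 = 0.7071
ρ < 1, so Jacobi converges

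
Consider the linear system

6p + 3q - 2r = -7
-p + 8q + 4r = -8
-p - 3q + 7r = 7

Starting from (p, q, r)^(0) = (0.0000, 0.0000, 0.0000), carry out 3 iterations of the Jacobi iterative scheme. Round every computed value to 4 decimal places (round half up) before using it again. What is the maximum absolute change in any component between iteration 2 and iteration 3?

Iteration 1:
  p = (-7 - (3)·0.0000 - (-2)·0.0000) / (6) = -1.1667
  q = (-8 - (-1)·0.0000 - (4)·0.0000) / (8) = -1.0000
  r = (7 - (-1)·0.0000 - (-3)·0.0000) / (7) = 1.0000
Iteration 2:
  p = (-7 - (3)·-1.0000 - (-2)·1.0000) / (6) = -0.3333
  q = (-8 - (-1)·-1.1667 - (4)·1.0000) / (8) = -1.6458
  r = (7 - (-1)·-1.1667 - (-3)·-1.0000) / (7) = 0.4048
Iteration 3:
  p = (-7 - (3)·-1.6458 - (-2)·0.4048) / (6) = -0.2088
  q = (-8 - (-1)·-0.3333 - (4)·0.4048) / (8) = -1.2441
  r = (7 - (-1)·-0.3333 - (-3)·-1.6458) / (7) = 0.2470
Change: (0.1245, 0.4017, -0.1578) → max |·| = 0.4017

0.4017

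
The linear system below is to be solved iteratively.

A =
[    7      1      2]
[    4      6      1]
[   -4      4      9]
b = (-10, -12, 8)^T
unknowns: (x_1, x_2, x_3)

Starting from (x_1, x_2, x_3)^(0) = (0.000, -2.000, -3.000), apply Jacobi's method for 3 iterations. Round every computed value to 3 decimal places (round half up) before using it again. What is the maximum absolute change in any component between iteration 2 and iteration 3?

Iteration 1:
  x_1 = (-10 - (1)·-2.000 - (2)·-3.000) / (7) = -0.286
  x_2 = (-12 - (4)·0.000 - (1)·-3.000) / (6) = -1.500
  x_3 = (8 - (-4)·0.000 - (4)·-2.000) / (9) = 1.778
Iteration 2:
  x_1 = (-10 - (1)·-1.500 - (2)·1.778) / (7) = -1.722
  x_2 = (-12 - (4)·-0.286 - (1)·1.778) / (6) = -2.106
  x_3 = (8 - (-4)·-0.286 - (4)·-1.500) / (9) = 1.428
Iteration 3:
  x_1 = (-10 - (1)·-2.106 - (2)·1.428) / (7) = -1.536
  x_2 = (-12 - (4)·-1.722 - (1)·1.428) / (6) = -1.090
  x_3 = (8 - (-4)·-1.722 - (4)·-2.106) / (9) = 1.060
Change: (0.186, 1.016, -0.368) → max |·| = 1.016

1.016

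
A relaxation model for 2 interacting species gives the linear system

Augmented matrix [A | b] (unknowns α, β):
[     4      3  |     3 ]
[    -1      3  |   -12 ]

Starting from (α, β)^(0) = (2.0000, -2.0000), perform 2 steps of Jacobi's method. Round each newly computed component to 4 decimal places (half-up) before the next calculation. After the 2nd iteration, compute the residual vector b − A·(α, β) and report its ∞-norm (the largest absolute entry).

1.0000

Iteration 1:
  α = (3 - (3)·-2.0000) / (4) = 2.2500
  β = (-12 - (-1)·2.0000) / (3) = -3.3333
Iteration 2:
  α = (3 - (3)·-3.3333) / (4) = 3.2500
  β = (-12 - (-1)·2.2500) / (3) = -3.2500
Residual b − A·x = (-0.2500, 1.0000); ∞-norm = 1.0000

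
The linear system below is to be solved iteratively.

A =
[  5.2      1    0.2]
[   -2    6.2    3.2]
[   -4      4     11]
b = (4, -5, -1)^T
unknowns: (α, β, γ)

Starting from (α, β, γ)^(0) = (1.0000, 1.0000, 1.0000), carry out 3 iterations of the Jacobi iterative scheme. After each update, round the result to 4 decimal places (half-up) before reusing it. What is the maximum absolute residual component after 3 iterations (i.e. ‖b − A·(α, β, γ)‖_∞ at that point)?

Iteration 1:
  α = (4 - (1)·1.0000 - (0.2)·1.0000) / (5.2) = 0.5385
  β = (-5 - (-2)·1.0000 - (3.2)·1.0000) / (6.2) = -1.0000
  γ = (-1 - (-4)·1.0000 - (4)·1.0000) / (11) = -0.0909
Iteration 2:
  α = (4 - (1)·-1.0000 - (0.2)·-0.0909) / (5.2) = 0.9650
  β = (-5 - (-2)·0.5385 - (3.2)·-0.0909) / (6.2) = -0.5858
  γ = (-1 - (-4)·0.5385 - (4)·-1.0000) / (11) = 0.4685
Iteration 3:
  α = (4 - (1)·-0.5858 - (0.2)·0.4685) / (5.2) = 0.8639
  β = (-5 - (-2)·0.9650 - (3.2)·0.4685) / (6.2) = -0.7370
  γ = (-1 - (-4)·0.9650 - (4)·-0.5858) / (11) = 0.4730
Residual b − A·x = (0.1501, -0.2164, 0.2006); ∞-norm = 0.2164

0.2164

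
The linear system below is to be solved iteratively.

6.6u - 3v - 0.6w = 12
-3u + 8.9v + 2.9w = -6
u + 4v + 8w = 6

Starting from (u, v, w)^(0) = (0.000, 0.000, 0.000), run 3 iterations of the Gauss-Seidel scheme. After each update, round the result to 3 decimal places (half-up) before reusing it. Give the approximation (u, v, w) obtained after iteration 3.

(1.770, -0.285, 0.671)

Iteration 1:
  u = (12 - (-3)·0.000 - (-0.6)·0.000) / (6.6) = 1.818
  v = (-6 - (-3)·1.818 - (2.9)·0.000) / (8.9) = -0.061
  w = (6 - (1)·1.818 - (4)·-0.061) / (8) = 0.553
Iteration 2:
  u = (12 - (-3)·-0.061 - (-0.6)·0.553) / (6.6) = 1.841
  v = (-6 - (-3)·1.841 - (2.9)·0.553) / (8.9) = -0.234
  w = (6 - (1)·1.841 - (4)·-0.234) / (8) = 0.637
Iteration 3:
  u = (12 - (-3)·-0.234 - (-0.6)·0.637) / (6.6) = 1.770
  v = (-6 - (-3)·1.770 - (2.9)·0.637) / (8.9) = -0.285
  w = (6 - (1)·1.770 - (4)·-0.285) / (8) = 0.671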